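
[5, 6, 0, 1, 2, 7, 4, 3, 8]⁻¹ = [2, 3, 4, 7, 6, 0, 1, 5, 8]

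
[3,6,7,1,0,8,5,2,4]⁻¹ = [4,3,7,0,8,6,1,2,5]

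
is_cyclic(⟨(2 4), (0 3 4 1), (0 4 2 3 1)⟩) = no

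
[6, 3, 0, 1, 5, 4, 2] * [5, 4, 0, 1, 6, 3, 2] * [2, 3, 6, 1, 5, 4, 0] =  [6, 3, 4, 5, 1, 0, 2]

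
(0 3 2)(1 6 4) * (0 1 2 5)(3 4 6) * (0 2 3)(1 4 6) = (0 6 1)(2 4 3 5)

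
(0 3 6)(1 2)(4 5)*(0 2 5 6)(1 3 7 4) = (0 7 4 6 2 3)(1 5)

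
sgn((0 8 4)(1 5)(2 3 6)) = -1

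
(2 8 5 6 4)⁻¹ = (2 4 6 5 8)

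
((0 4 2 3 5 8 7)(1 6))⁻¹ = (0 7 8 5 3 2 4)(1 6)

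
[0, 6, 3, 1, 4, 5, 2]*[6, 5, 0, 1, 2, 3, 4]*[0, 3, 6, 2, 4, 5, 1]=[1, 4, 3, 5, 6, 2, 0]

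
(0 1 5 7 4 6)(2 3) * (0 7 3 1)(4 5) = (1 4 6 7 5 3 2)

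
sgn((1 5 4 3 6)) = 1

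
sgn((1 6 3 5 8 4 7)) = 1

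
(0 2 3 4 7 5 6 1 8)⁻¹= (0 8 1 6 5 7 4 3 2)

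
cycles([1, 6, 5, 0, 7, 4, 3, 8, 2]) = (0 1 6 3) (2 5 4 7 8) 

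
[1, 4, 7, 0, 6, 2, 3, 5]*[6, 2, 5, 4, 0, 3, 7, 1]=[2, 0, 1, 6, 7, 5, 4, 3]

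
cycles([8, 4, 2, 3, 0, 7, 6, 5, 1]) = (0 8 1 4)(5 7)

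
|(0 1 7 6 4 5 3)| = 7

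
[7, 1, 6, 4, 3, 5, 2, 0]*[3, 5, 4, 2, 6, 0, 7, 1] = [1, 5, 7, 6, 2, 0, 4, 3]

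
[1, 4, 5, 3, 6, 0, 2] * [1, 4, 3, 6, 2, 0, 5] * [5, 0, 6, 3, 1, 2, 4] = [1, 6, 5, 4, 2, 0, 3]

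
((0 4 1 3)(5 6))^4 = ()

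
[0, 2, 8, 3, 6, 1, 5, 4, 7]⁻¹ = [0, 5, 1, 3, 7, 6, 4, 8, 2]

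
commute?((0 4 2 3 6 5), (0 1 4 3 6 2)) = no:(0 4 2 3 6 5) * (0 1 4 3 6 2) = (0 3 2 6 5 1 4), (0 1 4 3 6 2) * (0 4 2 3 6 5) = (0 1 2 4 6 3 5)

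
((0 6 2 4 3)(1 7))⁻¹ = (0 3 4 2 6)(1 7)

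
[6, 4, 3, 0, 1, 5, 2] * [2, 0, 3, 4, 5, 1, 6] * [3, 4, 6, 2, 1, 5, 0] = [0, 5, 1, 6, 3, 4, 2] 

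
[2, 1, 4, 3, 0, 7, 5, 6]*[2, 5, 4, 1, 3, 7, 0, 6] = [4, 5, 3, 1, 2, 6, 7, 0]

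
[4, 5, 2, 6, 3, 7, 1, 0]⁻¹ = [7, 6, 2, 4, 0, 1, 3, 5]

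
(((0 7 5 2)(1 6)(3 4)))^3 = (0 2 5 7)(1 6)(3 4)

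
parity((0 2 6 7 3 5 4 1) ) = odd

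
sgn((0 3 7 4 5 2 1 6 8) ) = 1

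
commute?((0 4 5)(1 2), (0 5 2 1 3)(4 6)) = no:(0 4 5)(1 2)*(0 5 2 1 3)(4 6) = (0 6 4 2 3), (0 5 2 1 3)(4 6)*(0 4 5)(1 2) = (1 3 4 6 5)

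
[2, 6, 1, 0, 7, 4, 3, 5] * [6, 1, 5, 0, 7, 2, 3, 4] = [5, 3, 1, 6, 4, 7, 0, 2]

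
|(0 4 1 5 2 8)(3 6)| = 6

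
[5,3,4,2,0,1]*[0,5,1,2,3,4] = [4,2,3,1,0,5]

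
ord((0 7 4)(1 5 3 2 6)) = 15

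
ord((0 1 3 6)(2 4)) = 4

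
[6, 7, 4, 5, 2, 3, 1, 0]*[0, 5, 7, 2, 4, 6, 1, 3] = [1, 3, 4, 6, 7, 2, 5, 0]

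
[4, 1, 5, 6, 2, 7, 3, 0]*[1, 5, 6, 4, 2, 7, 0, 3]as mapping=[0→2, 1→5, 2→7, 3→0, 4→6, 5→3, 6→4, 7→1]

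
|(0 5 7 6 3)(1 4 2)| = 15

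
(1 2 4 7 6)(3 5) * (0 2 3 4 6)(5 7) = (0 2 6 1 3 7)(4 5)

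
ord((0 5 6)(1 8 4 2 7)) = 15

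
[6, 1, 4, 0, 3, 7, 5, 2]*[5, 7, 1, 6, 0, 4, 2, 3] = [2, 7, 0, 5, 6, 3, 4, 1]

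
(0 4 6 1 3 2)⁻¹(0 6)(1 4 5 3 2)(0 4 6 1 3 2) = (0 3 6 5 2)(1 4)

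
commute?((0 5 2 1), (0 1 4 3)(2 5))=no:(0 5 2 1)*(0 1 4 3)(2 5)=(0 2 4 3), (0 1 4 3)(2 5)*(0 5 2 1)=(1 4 3 5)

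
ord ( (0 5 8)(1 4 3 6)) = 12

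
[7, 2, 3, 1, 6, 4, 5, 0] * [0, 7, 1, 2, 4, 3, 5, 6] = [6, 1, 2, 7, 5, 4, 3, 0]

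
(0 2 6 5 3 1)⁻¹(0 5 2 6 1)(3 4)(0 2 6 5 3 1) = (0 2 3 6 5)(1 4)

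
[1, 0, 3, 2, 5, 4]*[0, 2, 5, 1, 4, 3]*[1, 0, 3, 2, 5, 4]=[3, 1, 0, 4, 2, 5]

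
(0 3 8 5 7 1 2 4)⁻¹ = (0 4 2 1 7 5 8 3)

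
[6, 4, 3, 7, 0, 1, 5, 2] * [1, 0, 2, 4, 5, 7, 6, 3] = [6, 5, 4, 3, 1, 0, 7, 2]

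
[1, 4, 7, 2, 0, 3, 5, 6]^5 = [4, 0, 2, 3, 1, 5, 6, 7]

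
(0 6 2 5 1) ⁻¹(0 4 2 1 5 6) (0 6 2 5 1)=(0 1 2 6 4 5) 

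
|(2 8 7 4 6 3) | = 6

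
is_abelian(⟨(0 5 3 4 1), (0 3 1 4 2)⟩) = no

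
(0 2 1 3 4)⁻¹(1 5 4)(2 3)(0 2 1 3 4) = (0 3 5)(1 4)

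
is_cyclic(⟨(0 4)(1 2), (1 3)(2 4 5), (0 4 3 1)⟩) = no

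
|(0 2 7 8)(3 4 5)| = 12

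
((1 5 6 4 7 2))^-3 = (1 4)(2 6)(5 7)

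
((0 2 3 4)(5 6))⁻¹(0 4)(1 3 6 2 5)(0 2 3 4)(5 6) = (0 2)(1 4 5 3 6)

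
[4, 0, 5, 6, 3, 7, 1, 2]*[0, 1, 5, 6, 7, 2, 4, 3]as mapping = [0→7, 1→0, 2→2, 3→4, 4→6, 5→3, 6→1, 7→5]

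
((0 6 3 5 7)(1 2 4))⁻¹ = (0 7 5 3 6)(1 4 2)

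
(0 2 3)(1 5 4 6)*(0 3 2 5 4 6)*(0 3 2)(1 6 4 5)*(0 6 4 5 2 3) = (0 1 2 6 4)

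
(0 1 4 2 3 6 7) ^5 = (0 6 2 1 7 3 4) 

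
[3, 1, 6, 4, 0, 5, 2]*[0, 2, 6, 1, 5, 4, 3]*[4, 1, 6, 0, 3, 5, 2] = [1, 6, 0, 5, 4, 3, 2]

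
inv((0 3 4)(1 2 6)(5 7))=(0 4 3)(1 6 2)(5 7)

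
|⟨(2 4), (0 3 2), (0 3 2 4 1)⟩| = 120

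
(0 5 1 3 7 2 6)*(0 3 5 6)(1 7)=(0 6 3 1 5 7 2)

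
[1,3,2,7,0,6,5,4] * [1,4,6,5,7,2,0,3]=[4,5,6,3,1,0,2,7]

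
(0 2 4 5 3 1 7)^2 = (0 4 3 7 2 5 1)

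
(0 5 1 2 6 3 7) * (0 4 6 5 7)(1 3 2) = (0 7 4 6 2 5 3)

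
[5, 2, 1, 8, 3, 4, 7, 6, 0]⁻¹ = [8, 2, 1, 4, 5, 0, 7, 6, 3]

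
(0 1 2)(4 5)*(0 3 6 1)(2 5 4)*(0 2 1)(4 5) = (0 2 3 6)(1 4 5)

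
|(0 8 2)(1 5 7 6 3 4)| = 6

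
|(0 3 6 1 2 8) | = 6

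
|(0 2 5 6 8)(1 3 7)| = 15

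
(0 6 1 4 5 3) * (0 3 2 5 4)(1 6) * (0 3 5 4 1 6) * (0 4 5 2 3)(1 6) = (0 1)(2 5 3)(4 6)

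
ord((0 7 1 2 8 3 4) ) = 7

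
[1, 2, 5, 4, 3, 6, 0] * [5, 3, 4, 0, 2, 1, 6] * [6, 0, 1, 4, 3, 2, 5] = [4, 3, 0, 1, 6, 5, 2]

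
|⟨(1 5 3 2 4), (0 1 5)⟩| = 360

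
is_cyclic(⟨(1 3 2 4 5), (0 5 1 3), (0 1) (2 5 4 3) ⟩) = no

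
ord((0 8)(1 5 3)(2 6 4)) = 6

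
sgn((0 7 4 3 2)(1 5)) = -1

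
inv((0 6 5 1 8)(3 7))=(0 8 1 5 6)(3 7)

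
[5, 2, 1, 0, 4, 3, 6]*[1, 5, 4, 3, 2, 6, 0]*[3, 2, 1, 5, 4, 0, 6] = [6, 4, 0, 2, 1, 5, 3]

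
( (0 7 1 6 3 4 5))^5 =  (0 4 6 7 5 3 1)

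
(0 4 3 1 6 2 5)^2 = (0 3 6 5 4 1 2)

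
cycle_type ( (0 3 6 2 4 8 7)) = 7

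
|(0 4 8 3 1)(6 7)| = 10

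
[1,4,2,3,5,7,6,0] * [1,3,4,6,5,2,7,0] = [3,5,4,6,2,0,7,1]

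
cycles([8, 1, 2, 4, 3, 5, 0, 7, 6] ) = (0 8 6)(3 4)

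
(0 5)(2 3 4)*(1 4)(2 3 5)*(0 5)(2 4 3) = (0 4 2)(1 3)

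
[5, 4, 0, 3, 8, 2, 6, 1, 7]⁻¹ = [2, 7, 5, 3, 1, 0, 6, 8, 4]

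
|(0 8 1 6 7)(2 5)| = 10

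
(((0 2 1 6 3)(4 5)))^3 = (0 6 2 3 1)(4 5)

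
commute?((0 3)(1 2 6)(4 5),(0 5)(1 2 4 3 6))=no:(0 3)(1 2 6)(4 5)*(0 5)(1 2 4 3 6)=(0 6 2 1 4)(3 5),(0 5)(1 2 4 3 6)*(0 3)(1 2 6)(4 5)=(0 4)(1 6 2 5 3)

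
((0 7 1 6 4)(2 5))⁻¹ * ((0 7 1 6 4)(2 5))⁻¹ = (0 6 7 4 1)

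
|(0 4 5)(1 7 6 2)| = 12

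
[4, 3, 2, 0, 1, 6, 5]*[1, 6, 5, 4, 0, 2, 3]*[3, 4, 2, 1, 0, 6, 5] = [3, 0, 6, 4, 5, 1, 2]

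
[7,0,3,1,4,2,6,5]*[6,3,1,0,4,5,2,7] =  [7,6,0,3,4,1,2,5]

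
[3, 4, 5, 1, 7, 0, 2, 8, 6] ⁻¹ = [5, 3, 6, 0, 1, 2, 8, 4, 7] 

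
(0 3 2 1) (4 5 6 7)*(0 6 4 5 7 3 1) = (0 1 6 3 2) (4 7 5) 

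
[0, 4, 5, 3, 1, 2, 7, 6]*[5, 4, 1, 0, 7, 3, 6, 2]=[5, 7, 3, 0, 4, 1, 2, 6]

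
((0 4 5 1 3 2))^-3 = (0 1)(2 5)(3 4)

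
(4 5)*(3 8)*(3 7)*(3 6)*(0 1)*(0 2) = (0 1 2)(3 8 7 6)(4 5)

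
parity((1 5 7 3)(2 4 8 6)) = even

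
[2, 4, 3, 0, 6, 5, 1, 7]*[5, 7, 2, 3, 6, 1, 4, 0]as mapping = [0→2, 1→6, 2→3, 3→5, 4→4, 5→1, 6→7, 7→0]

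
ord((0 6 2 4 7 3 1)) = 7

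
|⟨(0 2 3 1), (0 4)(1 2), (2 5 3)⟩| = 720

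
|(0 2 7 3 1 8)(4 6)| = 6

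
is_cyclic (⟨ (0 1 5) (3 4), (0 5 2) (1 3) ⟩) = no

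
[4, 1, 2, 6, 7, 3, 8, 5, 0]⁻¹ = [8, 1, 2, 5, 0, 7, 3, 4, 6]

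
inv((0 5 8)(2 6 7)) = (0 8 5)(2 7 6)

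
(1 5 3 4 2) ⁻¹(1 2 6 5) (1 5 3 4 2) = (1 6 3 5) 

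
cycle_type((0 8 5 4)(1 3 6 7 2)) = 4.5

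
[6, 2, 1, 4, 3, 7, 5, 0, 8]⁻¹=[7, 2, 1, 4, 3, 6, 0, 5, 8]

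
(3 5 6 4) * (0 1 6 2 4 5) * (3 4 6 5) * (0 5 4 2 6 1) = (1 4 2)(3 5 6)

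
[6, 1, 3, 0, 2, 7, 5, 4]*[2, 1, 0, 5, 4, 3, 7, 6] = [7, 1, 5, 2, 0, 6, 3, 4]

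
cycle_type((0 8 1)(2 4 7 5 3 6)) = 3.6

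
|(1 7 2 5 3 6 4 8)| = 8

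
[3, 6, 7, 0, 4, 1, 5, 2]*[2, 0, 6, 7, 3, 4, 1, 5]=[7, 1, 5, 2, 3, 0, 4, 6] 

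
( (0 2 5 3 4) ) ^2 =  (0 5 4 2 3) 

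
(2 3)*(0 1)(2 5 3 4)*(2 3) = (0 1)(2 4 3 5)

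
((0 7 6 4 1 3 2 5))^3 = (0 4 2 7 1 5 6 3)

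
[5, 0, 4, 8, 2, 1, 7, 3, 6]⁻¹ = [1, 5, 4, 7, 2, 0, 8, 6, 3]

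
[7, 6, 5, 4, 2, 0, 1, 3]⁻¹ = [5, 6, 4, 7, 3, 2, 1, 0]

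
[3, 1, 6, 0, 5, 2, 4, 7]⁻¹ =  [3, 1, 5, 0, 6, 4, 2, 7]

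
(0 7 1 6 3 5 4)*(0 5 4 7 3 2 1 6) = (0 3 4 5 7 6 2 1)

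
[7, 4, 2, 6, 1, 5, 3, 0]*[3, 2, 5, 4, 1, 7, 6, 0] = [0, 1, 5, 6, 2, 7, 4, 3]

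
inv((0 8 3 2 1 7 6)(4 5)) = (0 6 7 1 2 3 8)(4 5)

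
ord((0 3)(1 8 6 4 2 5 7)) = 14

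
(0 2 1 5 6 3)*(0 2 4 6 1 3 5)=(0 4 6 5 1)(2 3)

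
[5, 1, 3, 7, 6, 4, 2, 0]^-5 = [4, 1, 7, 0, 2, 6, 3, 5]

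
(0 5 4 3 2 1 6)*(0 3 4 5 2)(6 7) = (0 2 1 7 6 3)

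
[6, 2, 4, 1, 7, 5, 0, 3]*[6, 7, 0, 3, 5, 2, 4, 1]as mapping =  [0→4, 1→0, 2→5, 3→7, 4→1, 5→2, 6→6, 7→3]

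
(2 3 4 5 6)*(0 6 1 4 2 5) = (0 6 5 1 4)(2 3)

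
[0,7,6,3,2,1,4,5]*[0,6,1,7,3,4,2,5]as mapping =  [0→0,1→5,2→2,3→7,4→1,5→6,6→3,7→4]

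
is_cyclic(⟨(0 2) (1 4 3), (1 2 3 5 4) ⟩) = no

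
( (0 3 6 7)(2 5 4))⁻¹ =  (0 7 6 3)(2 4 5)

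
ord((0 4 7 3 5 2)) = 6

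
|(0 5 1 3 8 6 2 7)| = 8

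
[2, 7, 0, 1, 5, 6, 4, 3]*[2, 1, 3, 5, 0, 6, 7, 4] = [3, 4, 2, 1, 6, 7, 0, 5]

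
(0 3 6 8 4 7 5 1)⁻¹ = (0 1 5 7 4 8 6 3)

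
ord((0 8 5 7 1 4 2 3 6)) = 9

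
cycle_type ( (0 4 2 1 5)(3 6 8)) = 3.5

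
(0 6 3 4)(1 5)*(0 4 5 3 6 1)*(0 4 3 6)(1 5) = (0 5 4 3 1 6)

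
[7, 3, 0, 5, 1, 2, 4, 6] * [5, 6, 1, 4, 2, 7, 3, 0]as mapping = [0→0, 1→4, 2→5, 3→7, 4→6, 5→1, 6→2, 7→3]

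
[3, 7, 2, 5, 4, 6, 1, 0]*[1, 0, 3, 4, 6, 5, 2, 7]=[4, 7, 3, 5, 6, 2, 0, 1]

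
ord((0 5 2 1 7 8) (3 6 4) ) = 6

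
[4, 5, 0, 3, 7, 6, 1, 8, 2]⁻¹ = [2, 6, 8, 3, 0, 1, 5, 4, 7]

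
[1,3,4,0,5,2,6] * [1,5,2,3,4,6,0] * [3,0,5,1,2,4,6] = [4,1,2,0,6,5,3]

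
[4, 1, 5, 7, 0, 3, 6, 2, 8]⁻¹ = [4, 1, 7, 5, 0, 2, 6, 3, 8]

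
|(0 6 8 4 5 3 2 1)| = 8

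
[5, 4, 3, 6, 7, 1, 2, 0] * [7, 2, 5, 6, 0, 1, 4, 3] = [1, 0, 6, 4, 3, 2, 5, 7]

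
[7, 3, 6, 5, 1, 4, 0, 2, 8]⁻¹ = [6, 4, 7, 1, 5, 3, 2, 0, 8]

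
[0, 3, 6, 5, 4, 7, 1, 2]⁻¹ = [0, 6, 7, 1, 4, 3, 2, 5]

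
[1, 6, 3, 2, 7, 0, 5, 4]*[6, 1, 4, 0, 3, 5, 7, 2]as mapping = [0→1, 1→7, 2→0, 3→4, 4→2, 5→6, 6→5, 7→3]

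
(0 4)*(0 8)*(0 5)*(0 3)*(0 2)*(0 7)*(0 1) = (0 4 8 5 3 2 7 1)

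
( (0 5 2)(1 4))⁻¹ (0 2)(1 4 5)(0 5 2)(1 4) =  (0 5)(1 2 4)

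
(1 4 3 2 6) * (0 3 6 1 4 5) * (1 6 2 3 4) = (0 4 2 6 1 5) 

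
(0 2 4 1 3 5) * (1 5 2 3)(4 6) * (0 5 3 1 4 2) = (0 1 4 3)(2 6)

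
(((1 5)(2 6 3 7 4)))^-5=(1 5)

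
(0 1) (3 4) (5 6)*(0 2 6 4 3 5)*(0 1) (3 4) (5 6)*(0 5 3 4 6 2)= (0 5 4 2 3 6 1) 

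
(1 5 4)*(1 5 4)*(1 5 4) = ()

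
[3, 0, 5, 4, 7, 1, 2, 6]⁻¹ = [1, 5, 6, 0, 3, 2, 7, 4]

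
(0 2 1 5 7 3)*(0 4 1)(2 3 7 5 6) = (0 3 4 1 6 2)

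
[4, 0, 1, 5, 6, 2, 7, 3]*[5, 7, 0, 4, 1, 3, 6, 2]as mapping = [0→1, 1→5, 2→7, 3→3, 4→6, 5→0, 6→2, 7→4]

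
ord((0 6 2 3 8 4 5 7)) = 8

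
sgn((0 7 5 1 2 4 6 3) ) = -1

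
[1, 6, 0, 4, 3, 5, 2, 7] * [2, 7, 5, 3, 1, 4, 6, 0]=[7, 6, 2, 1, 3, 4, 5, 0]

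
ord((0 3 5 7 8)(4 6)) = 10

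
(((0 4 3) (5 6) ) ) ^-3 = (5 6) 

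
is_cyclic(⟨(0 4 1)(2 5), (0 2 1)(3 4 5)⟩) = no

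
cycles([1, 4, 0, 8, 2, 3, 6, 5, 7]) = (0 1 4 2)(3 8 7 5)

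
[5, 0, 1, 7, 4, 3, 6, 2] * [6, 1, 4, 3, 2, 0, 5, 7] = [0, 6, 1, 7, 2, 3, 5, 4]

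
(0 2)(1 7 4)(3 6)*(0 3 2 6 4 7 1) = (0 6 2 3 4)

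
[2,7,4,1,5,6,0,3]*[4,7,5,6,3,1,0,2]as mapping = [0→5,1→2,2→3,3→7,4→1,5→0,6→4,7→6]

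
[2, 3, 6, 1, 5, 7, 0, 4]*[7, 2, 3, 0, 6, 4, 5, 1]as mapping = [0→3, 1→0, 2→5, 3→2, 4→4, 5→1, 6→7, 7→6]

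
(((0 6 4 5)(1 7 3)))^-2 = (0 4)(1 7 3)(5 6)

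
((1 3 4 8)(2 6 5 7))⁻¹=(1 8 4 3)(2 7 5 6)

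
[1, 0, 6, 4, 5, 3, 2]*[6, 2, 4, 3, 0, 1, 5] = [2, 6, 5, 0, 1, 3, 4]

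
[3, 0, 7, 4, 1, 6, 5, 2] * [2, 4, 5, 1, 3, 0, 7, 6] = [1, 2, 6, 3, 4, 7, 0, 5]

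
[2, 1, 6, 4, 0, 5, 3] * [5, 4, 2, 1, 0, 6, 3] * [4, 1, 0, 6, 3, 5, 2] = [0, 3, 6, 4, 5, 2, 1]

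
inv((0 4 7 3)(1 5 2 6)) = (0 3 7 4)(1 6 2 5)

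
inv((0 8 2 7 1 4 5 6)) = (0 6 5 4 1 7 2 8)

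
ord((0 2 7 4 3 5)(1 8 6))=6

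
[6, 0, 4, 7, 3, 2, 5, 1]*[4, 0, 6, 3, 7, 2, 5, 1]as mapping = [0→5, 1→4, 2→7, 3→1, 4→3, 5→6, 6→2, 7→0]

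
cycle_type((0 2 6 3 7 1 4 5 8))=9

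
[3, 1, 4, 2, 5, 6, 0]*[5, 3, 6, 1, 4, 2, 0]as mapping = [0→1, 1→3, 2→4, 3→6, 4→2, 5→0, 6→5]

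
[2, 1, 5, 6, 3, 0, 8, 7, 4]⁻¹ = [5, 1, 0, 4, 8, 2, 3, 7, 6]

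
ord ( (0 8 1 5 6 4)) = 6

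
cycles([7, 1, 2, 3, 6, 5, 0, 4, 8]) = (0 7 4 6)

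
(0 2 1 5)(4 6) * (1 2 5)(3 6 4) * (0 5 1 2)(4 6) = (0 1 2)(3 4 6)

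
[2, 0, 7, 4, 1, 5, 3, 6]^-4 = [6, 7, 3, 0, 2, 5, 1, 4]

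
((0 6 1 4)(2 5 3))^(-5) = (0 4 1 6)(2 5 3)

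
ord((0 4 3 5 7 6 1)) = 7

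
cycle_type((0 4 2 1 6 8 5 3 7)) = 9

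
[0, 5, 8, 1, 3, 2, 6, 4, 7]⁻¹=[0, 3, 5, 4, 7, 1, 6, 8, 2]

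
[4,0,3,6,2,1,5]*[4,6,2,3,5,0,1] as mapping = [0→5,1→4,2→3,3→1,4→2,5→6,6→0] 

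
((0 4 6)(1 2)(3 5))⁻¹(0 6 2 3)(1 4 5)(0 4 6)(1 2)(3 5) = (0 1 5 4)(2 6 3)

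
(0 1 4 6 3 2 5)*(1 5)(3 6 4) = (0 5)(1 3 2)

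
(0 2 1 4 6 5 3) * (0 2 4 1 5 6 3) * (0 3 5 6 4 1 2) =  (0 1 2 6 4 5 3)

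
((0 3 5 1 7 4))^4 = (0 7 5)(1 3 4)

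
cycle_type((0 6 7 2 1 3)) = 6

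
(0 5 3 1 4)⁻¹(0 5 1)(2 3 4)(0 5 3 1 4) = (0 2 1)(3 4 5)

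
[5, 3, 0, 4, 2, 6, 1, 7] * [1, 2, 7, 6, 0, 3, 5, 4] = [3, 6, 1, 0, 7, 5, 2, 4]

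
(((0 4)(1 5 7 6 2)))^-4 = (1 5 7 6 2)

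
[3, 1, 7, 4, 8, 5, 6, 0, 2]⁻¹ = [7, 1, 8, 0, 3, 5, 6, 2, 4]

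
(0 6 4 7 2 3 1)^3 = (0 7 1 4 3 6 2)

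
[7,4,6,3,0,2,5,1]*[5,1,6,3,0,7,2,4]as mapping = [0→4,1→0,2→2,3→3,4→5,5→6,6→7,7→1]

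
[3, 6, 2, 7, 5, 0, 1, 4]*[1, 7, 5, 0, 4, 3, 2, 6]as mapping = [0→0, 1→2, 2→5, 3→6, 4→3, 5→1, 6→7, 7→4]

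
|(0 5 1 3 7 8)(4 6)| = 6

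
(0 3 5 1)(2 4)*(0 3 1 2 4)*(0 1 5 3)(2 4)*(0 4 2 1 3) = (0 5 2 3)(1 4)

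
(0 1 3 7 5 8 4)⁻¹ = (0 4 8 5 7 3 1)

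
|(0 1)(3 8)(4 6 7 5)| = 4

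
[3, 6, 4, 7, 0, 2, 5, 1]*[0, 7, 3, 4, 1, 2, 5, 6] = [4, 5, 1, 6, 0, 3, 2, 7]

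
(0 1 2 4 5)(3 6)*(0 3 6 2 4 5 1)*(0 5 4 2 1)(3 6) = (0 5 6 3 1 2 4)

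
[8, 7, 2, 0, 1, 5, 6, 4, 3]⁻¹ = [3, 4, 2, 8, 7, 5, 6, 1, 0]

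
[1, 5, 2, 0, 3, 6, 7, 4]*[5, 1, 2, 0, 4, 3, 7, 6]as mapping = [0→1, 1→3, 2→2, 3→5, 4→0, 5→7, 6→6, 7→4]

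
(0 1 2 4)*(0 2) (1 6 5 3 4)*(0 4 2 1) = (0 6 5 3 2) (1 4) 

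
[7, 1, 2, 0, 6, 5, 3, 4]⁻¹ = [3, 1, 2, 6, 7, 5, 4, 0]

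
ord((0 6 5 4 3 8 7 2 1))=9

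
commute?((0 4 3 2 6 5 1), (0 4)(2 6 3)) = no:(0 4 3 2 6 5 1) * (0 4)(2 6 3) = (1 4 2 3 6 5), (0 4)(2 6 3) * (0 4 3 2 6 5 1) = (0 3 6 2 5 1)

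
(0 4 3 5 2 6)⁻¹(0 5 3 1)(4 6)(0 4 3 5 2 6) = (0 3)(1 4 2 5)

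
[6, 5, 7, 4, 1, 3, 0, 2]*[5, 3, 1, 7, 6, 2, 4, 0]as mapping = [0→4, 1→2, 2→0, 3→6, 4→3, 5→7, 6→5, 7→1]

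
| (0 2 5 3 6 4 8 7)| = 8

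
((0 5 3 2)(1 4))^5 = (0 5 3 2)(1 4)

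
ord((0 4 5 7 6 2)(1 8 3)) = 6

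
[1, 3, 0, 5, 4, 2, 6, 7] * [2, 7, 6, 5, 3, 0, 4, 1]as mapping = [0→7, 1→5, 2→2, 3→0, 4→3, 5→6, 6→4, 7→1]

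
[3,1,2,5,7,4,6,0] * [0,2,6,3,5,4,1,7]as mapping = [0→3,1→2,2→6,3→4,4→7,5→5,6→1,7→0]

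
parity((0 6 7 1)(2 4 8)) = odd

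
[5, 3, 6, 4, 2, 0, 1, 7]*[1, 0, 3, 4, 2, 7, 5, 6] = [7, 4, 5, 2, 3, 1, 0, 6]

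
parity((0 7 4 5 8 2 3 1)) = odd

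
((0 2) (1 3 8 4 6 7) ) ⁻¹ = (0 2) (1 7 6 4 8 3) 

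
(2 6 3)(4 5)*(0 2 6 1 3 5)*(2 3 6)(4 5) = (0 3 2 1 6 4)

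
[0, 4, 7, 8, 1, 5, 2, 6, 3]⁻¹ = [0, 4, 6, 8, 1, 5, 7, 2, 3]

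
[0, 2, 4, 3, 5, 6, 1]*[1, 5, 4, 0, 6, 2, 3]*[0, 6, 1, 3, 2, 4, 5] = [6, 2, 5, 0, 1, 3, 4]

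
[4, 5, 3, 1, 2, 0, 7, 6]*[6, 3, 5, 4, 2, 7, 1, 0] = [2, 7, 4, 3, 5, 6, 0, 1]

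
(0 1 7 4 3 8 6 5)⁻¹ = (0 5 6 8 3 4 7 1)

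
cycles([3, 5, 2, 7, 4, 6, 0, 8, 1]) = (0 3 7 8 1 5 6)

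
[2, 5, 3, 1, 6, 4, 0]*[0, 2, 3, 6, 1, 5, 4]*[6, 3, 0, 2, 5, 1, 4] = [2, 1, 4, 0, 5, 3, 6]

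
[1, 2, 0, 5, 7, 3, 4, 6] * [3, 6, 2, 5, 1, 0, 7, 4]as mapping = [0→6, 1→2, 2→3, 3→0, 4→4, 5→5, 6→1, 7→7]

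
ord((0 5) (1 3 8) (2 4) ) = 6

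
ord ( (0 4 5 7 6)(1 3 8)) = 15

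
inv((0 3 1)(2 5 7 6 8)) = (0 1 3)(2 8 6 7 5)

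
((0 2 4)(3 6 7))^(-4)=(0 4 2)(3 7 6)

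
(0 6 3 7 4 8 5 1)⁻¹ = (0 1 5 8 4 7 3 6)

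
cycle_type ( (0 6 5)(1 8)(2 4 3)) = 2.3^2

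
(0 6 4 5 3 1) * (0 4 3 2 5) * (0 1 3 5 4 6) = (1 6 5 2 4)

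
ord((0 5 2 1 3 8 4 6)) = 8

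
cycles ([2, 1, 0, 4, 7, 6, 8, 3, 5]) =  (0 2)(3 4 7)(5 6 8)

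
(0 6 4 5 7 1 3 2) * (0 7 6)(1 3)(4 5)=(2 7 3)(5 6)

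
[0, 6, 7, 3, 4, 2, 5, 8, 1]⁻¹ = [0, 8, 5, 3, 4, 6, 1, 2, 7]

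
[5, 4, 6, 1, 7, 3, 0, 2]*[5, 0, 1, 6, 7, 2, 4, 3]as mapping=[0→2, 1→7, 2→4, 3→0, 4→3, 5→6, 6→5, 7→1]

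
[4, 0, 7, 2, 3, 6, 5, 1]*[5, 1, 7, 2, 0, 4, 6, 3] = [0, 5, 3, 7, 2, 6, 4, 1]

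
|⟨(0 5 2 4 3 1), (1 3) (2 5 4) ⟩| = 720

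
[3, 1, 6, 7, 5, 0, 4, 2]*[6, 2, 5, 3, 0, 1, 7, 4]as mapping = [0→3, 1→2, 2→7, 3→4, 4→1, 5→6, 6→0, 7→5]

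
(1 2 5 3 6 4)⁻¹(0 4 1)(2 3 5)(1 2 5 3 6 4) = (0 1 2)(3 5 6)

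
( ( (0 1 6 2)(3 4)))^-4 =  ()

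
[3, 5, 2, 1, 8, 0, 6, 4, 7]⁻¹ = [5, 3, 2, 0, 7, 1, 6, 8, 4]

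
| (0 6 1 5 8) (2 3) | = 10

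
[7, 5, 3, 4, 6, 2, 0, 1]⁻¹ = [6, 7, 5, 2, 3, 1, 4, 0]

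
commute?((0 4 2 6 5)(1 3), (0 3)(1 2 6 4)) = no:(0 4 2 6 5)(1 3)*(0 3)(1 2 6 4) = (0 1)(2 4 6 5 3), (0 3)(1 2 6 4)*(0 4 2 6 5)(1 3) = (0 1 6 2 5)(3 4)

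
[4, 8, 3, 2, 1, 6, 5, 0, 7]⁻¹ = [7, 4, 3, 2, 0, 6, 5, 8, 1]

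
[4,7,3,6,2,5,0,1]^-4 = [4,1,3,6,2,5,0,7]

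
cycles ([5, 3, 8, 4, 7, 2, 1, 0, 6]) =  (0 5 2 8 6 1 3 4 7)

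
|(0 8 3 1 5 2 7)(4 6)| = 14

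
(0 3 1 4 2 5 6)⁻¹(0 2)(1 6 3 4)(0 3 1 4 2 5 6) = (0 1 2 4)(3 5)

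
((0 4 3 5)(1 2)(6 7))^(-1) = (0 5 3 4)(1 2)(6 7)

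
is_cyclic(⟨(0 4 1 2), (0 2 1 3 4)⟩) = no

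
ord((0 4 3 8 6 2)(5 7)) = 6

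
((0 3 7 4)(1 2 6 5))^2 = (0 7)(1 6)(2 5)(3 4)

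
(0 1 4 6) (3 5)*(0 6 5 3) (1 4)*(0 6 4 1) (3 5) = (0 1) (3 5 6 4) 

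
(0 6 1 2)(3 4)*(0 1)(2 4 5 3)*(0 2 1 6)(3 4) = (1 3 5 4)(2 6)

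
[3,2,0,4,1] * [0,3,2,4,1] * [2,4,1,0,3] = [3,1,2,4,0]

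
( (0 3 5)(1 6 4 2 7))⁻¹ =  (0 5 3)(1 7 2 4 6)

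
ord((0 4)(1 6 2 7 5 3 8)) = 14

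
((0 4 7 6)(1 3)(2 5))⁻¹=(0 6 7 4)(1 3)(2 5)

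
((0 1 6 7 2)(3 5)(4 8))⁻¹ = (0 2 7 6 1)(3 5)(4 8)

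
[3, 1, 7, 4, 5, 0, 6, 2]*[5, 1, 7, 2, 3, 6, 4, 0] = [2, 1, 0, 3, 6, 5, 4, 7]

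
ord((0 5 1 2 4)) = 5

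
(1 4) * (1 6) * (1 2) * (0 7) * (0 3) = (0 7 3)(1 4 6 2)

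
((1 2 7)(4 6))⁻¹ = (1 7 2)(4 6)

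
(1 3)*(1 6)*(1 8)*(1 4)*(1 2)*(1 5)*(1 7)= (1 3 6 8 4 2 5 7)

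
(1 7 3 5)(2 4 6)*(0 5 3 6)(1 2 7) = (0 5 2 4)(6 7)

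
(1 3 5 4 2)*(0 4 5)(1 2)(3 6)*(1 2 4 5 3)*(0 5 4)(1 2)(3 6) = (0 4 1 3 5 6 2)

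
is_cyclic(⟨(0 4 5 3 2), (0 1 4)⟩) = no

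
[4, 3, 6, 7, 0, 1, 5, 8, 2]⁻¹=[4, 5, 8, 1, 0, 6, 2, 3, 7]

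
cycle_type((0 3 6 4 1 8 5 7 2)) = 9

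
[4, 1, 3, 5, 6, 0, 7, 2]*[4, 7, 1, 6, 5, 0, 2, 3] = [5, 7, 6, 0, 2, 4, 3, 1]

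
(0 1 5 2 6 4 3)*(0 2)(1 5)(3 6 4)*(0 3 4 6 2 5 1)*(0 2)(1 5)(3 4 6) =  (0 5 4)(1 2 3)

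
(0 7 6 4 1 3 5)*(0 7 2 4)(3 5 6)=(0 2 4 1 5 7 3 6)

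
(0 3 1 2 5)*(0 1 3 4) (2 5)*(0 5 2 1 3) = (0 4 5 3) (1 2) 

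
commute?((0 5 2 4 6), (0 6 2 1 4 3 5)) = no:(0 5 2 4 6) * (0 6 2 1 4 3 5) = (1 4 2 3 5), (0 6 2 1 4 3 5) * (0 5 2 4 6) = (1 6 4 3 2)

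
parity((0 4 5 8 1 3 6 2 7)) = even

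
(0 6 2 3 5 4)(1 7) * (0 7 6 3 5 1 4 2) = (0 3 1 6)(2 5)(4 7)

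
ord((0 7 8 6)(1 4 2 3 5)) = 20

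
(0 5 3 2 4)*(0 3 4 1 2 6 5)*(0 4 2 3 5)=(0 4 5 2 1 3 6) 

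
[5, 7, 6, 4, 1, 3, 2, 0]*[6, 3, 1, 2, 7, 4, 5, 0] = [4, 0, 5, 7, 3, 2, 1, 6]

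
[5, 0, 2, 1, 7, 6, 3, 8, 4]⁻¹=[1, 3, 2, 6, 8, 0, 5, 4, 7]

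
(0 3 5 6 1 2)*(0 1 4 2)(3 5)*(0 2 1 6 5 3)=(0 3)(1 2 6 4)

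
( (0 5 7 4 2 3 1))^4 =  (0 2 5 3 7 1 4)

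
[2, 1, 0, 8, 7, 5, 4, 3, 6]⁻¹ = [2, 1, 0, 7, 6, 5, 8, 4, 3]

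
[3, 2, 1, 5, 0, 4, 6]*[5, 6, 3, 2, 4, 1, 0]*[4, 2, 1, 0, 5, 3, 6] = [1, 0, 6, 2, 3, 5, 4]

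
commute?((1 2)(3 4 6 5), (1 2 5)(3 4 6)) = no:(1 2)(3 4 6 5)*(1 2 5)(3 4 6) = (1 5 4 3 6), (1 2 5)(3 4 6)*(1 2)(3 4 6 5) = (2 3 6 4 5)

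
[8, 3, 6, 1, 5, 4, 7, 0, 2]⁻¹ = [7, 3, 8, 1, 5, 4, 2, 6, 0]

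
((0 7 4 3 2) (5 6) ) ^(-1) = (0 2 3 4 7) (5 6) 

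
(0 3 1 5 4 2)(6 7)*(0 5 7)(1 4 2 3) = (0 1 7 6)(2 5)(3 4)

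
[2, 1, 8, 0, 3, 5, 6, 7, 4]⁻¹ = [3, 1, 0, 4, 8, 5, 6, 7, 2]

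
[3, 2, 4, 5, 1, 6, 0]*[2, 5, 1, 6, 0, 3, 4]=[6, 1, 0, 3, 5, 4, 2]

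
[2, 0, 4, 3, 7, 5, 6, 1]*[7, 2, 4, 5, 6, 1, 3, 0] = [4, 7, 6, 5, 0, 1, 3, 2]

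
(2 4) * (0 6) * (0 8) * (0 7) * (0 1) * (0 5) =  (0 6 8 7 1 5)(2 4)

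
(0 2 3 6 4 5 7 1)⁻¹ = (0 1 7 5 4 6 3 2)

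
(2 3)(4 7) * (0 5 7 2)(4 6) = (0 5 7 6 4 2 3)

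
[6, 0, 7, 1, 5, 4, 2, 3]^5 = [1, 3, 6, 7, 5, 4, 0, 2]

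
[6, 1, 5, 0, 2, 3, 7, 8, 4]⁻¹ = [3, 1, 4, 5, 8, 2, 0, 6, 7]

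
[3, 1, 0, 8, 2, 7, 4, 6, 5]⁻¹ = [2, 1, 4, 0, 6, 8, 7, 5, 3]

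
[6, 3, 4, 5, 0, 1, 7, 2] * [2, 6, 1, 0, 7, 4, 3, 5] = [3, 0, 7, 4, 2, 6, 5, 1]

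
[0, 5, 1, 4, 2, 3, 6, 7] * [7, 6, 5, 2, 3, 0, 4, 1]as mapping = [0→7, 1→0, 2→6, 3→3, 4→5, 5→2, 6→4, 7→1]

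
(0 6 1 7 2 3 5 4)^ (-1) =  (0 4 5 3 2 7 1 6)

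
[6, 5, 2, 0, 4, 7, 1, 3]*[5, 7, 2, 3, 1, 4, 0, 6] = [0, 4, 2, 5, 1, 6, 7, 3]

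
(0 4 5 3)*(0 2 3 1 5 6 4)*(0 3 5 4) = (0 3 2 5 1 4 6)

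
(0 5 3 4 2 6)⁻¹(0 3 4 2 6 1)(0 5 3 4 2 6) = (0 1 5 4 2 6)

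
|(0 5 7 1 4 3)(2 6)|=6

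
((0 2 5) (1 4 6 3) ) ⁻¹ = (0 5 2) (1 3 6 4) 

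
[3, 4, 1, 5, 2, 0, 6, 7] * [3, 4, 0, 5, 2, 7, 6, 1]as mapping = [0→5, 1→2, 2→4, 3→7, 4→0, 5→3, 6→6, 7→1]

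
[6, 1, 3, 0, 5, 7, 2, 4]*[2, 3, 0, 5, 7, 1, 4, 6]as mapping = [0→4, 1→3, 2→5, 3→2, 4→1, 5→6, 6→0, 7→7]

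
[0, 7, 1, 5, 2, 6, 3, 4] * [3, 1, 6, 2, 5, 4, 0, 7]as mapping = [0→3, 1→7, 2→1, 3→4, 4→6, 5→0, 6→2, 7→5]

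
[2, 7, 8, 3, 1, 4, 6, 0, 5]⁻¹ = [7, 4, 0, 3, 5, 8, 6, 1, 2]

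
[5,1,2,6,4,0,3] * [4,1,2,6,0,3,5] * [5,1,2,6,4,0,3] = [6,1,2,0,5,4,3]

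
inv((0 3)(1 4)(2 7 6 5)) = (0 3)(1 4)(2 5 6 7)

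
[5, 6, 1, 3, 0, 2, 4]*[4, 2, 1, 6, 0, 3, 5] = [3, 5, 2, 6, 4, 1, 0]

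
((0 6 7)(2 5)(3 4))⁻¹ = (0 7 6)(2 5)(3 4)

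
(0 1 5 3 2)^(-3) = (0 5 2 1 3)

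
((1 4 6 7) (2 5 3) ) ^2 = (1 6) (2 3 5) (4 7) 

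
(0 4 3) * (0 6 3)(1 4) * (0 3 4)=(0 1)(3 6 4)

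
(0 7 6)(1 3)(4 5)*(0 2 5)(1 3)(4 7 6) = (0 6 2 5 7 4)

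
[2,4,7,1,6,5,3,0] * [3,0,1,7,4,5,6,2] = [1,4,2,0,6,5,7,3]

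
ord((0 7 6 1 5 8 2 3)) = 8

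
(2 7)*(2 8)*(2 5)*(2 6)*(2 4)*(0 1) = (0 1)(2 7 8 5 6 4)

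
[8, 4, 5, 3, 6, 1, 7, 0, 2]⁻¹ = [7, 5, 8, 3, 1, 2, 4, 6, 0]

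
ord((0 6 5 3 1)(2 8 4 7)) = 20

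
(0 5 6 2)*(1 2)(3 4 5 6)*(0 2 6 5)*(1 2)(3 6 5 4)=(0 4)(1 5 6 2)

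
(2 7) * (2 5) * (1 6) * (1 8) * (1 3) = (1 6 8 3)(2 7 5)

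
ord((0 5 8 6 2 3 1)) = 7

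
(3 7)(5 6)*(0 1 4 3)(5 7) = (0 1 4 3 5 6 7)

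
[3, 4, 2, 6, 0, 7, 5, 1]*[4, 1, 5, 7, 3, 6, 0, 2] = [7, 3, 5, 0, 4, 2, 6, 1]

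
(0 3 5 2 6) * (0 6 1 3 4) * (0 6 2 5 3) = (0 4 6 2 1)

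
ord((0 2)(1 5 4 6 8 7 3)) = 14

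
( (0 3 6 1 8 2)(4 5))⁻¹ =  (0 2 8 1 6 3)(4 5)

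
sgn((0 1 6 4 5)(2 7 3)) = 1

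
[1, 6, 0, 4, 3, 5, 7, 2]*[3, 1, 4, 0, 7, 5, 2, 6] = [1, 2, 3, 7, 0, 5, 6, 4]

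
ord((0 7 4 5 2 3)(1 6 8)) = 6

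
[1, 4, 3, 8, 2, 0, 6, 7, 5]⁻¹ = [5, 0, 4, 2, 1, 8, 6, 7, 3]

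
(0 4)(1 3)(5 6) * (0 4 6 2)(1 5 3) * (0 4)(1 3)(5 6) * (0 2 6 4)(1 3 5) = (0 1 5 6 3 4 2)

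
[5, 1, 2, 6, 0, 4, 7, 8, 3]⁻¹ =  [4, 1, 2, 8, 5, 0, 3, 6, 7]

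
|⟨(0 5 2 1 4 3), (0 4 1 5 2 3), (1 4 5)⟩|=720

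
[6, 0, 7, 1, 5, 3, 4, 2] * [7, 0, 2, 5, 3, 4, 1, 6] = [1, 7, 6, 0, 4, 5, 3, 2]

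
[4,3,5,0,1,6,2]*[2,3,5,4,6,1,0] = [6,4,1,2,3,0,5]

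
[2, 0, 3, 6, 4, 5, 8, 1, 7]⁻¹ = [1, 7, 0, 2, 4, 5, 3, 8, 6]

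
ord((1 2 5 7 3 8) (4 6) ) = 6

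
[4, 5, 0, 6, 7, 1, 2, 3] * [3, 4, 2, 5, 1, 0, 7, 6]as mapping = [0→1, 1→0, 2→3, 3→7, 4→6, 5→4, 6→2, 7→5]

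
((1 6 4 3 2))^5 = ()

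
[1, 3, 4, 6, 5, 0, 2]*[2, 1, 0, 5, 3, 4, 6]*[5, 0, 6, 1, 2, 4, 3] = [0, 4, 1, 3, 2, 6, 5]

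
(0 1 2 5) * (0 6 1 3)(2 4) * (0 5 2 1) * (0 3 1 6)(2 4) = (0 1 2 4 6 3 5)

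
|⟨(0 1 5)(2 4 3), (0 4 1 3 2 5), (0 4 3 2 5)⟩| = 720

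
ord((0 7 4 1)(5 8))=4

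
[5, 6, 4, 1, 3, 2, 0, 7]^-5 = [2, 0, 3, 6, 1, 4, 5, 7]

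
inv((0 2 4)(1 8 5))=(0 4 2)(1 5 8)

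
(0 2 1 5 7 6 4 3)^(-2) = (0 4 7 1)(2 3 6 5)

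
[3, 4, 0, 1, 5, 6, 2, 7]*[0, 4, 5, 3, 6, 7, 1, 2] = [3, 6, 0, 4, 7, 1, 5, 2]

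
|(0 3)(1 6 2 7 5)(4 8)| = 10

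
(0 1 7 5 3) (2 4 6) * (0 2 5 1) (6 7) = (1 6 5 3 2 4 7) 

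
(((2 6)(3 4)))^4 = ()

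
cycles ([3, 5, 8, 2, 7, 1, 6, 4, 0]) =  (0 3 2 8)(1 5)(4 7)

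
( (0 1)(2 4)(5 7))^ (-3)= (0 1)(2 4)(5 7)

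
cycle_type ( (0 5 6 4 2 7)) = 6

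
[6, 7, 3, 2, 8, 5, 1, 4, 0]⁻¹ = [8, 6, 3, 2, 7, 5, 0, 1, 4]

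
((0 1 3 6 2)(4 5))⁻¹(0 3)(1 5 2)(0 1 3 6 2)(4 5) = (0 3 4)(1 6)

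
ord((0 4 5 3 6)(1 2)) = 10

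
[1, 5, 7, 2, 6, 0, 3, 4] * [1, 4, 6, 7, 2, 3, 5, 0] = [4, 3, 0, 6, 5, 1, 7, 2]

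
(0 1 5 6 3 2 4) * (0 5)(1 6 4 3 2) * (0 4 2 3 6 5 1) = (0 5 2 6 3)(1 4)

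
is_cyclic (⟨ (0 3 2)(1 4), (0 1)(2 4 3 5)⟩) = no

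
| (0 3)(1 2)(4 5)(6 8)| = 2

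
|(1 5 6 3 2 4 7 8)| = 8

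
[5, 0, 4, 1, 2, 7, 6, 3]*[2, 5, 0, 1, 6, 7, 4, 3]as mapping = [0→7, 1→2, 2→6, 3→5, 4→0, 5→3, 6→4, 7→1]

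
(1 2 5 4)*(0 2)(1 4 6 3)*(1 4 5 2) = (0 1)(3 4 5 6)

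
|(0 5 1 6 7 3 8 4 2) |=9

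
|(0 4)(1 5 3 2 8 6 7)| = 14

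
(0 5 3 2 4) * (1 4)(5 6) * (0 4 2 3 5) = (0 6)(1 2)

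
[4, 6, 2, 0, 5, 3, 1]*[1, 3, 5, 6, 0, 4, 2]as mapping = [0→0, 1→2, 2→5, 3→1, 4→4, 5→6, 6→3]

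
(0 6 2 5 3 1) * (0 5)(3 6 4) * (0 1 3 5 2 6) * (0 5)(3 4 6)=(0 6 3 4)(1 2)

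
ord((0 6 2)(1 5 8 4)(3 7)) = 12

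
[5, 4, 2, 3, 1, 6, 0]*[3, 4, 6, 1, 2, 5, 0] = [5, 2, 6, 1, 4, 0, 3]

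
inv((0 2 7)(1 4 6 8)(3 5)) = (0 7 2)(1 8 6 4)(3 5)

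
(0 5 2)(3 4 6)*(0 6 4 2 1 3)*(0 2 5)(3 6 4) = (1 6 2 4 3 5)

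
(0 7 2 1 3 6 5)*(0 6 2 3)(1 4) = (0 7 3 2 4 1)(5 6)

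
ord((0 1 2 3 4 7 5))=7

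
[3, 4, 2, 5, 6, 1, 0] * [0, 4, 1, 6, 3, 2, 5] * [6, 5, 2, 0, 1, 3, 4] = [4, 0, 5, 2, 3, 1, 6]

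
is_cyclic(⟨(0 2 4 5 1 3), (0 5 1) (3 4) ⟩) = no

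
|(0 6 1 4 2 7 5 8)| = 8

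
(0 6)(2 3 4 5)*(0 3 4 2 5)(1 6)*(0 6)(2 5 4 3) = (0 1)(2 3 5 4 6)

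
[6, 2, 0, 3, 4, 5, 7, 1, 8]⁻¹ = [2, 7, 1, 3, 4, 5, 0, 6, 8]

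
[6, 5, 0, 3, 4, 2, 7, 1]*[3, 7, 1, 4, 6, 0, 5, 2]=[5, 0, 3, 4, 6, 1, 2, 7]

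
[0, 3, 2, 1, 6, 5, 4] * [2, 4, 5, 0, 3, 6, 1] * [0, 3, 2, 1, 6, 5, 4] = [2, 0, 5, 6, 3, 4, 1]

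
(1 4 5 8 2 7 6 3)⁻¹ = (1 3 6 7 2 8 5 4)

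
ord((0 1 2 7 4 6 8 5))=8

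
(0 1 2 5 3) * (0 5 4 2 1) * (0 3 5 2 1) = (0 3 2 4 1)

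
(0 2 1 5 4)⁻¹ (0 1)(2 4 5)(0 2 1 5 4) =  (0 4 1)(2 5)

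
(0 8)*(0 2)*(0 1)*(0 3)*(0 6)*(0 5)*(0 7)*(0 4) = (0 8 2 1 3 6 5 7 4)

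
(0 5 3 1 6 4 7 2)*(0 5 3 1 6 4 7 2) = (0 3 6 7)(1 4 2 5)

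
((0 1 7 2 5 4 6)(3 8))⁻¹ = (0 6 4 5 2 7 1)(3 8)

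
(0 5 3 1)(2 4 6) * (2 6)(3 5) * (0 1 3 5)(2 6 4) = (0 5)(4 6)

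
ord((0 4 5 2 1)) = 5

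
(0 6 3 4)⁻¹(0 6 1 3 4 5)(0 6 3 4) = (0 5 6 3 1 4)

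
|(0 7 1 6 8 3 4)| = 7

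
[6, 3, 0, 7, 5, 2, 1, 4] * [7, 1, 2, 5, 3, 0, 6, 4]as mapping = [0→6, 1→5, 2→7, 3→4, 4→0, 5→2, 6→1, 7→3]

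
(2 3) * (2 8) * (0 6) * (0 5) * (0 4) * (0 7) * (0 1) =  (0 6 5 4 7 1)(2 3 8)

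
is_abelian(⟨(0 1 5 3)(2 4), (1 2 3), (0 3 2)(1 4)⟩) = no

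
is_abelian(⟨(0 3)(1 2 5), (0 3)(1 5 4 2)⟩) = no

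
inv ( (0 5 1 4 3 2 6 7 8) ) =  (0 8 7 6 2 3 4 1 5) 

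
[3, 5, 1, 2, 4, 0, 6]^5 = [0, 1, 2, 3, 4, 5, 6]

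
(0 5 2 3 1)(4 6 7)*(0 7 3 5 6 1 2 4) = (0 6 3 2 5 4 1 7)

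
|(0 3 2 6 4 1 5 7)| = 8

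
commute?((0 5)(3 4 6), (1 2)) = yes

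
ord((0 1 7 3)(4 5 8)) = 12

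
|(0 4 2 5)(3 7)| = 4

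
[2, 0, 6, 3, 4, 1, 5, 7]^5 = [0, 1, 2, 3, 4, 5, 6, 7]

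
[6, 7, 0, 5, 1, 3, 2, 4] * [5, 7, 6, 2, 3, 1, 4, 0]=[4, 0, 5, 1, 7, 2, 6, 3]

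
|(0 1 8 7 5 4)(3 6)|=6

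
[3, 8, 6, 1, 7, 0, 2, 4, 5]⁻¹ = [5, 3, 6, 0, 7, 8, 2, 4, 1]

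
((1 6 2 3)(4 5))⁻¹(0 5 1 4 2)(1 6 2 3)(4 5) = (0 4 6 5 3)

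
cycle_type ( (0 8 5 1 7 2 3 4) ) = 8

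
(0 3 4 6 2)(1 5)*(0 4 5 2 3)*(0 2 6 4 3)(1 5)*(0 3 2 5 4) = (0 5 4)(1 6 3)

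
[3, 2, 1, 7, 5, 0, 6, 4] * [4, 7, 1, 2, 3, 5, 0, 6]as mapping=[0→2, 1→1, 2→7, 3→6, 4→5, 5→4, 6→0, 7→3]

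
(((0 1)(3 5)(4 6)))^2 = ()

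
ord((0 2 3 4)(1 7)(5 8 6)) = 12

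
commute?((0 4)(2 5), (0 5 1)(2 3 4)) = no:(0 4)(2 5)*(0 5 1)(2 3 4) = (0 2 1)(3 4 5), (0 5 1)(2 3 4)*(0 4)(2 5) = (0 2 3)(1 4 5)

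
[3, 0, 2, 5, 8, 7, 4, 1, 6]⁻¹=[1, 7, 2, 0, 6, 3, 8, 5, 4]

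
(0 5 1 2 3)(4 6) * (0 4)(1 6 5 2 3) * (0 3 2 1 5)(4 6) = (0 1 2 5 4)(3 6)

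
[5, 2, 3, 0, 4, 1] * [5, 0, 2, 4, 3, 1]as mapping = [0→1, 1→2, 2→4, 3→5, 4→3, 5→0]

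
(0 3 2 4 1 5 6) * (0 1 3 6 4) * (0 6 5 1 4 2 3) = (0 5 2 6 4)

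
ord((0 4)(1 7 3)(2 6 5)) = 6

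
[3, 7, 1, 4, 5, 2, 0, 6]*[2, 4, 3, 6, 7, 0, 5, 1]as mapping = [0→6, 1→1, 2→4, 3→7, 4→0, 5→3, 6→2, 7→5]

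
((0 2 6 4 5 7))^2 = (0 6 5)(2 4 7)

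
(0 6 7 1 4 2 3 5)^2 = (0 7 4 3)(1 2 5 6)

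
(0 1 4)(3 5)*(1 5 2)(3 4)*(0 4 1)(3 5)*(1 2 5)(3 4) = (0 4 3 5 2)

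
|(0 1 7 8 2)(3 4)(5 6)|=10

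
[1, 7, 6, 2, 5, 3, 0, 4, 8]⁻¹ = [6, 0, 3, 5, 7, 4, 2, 1, 8]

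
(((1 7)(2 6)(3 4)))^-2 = ()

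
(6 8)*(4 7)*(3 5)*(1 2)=(1 2)(3 5)(4 7)(6 8)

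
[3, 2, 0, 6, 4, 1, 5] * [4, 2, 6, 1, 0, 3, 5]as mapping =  [0→1, 1→6, 2→4, 3→5, 4→0, 5→2, 6→3]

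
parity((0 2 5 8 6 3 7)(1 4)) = odd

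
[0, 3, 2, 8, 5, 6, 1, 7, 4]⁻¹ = [0, 6, 2, 1, 8, 4, 5, 7, 3]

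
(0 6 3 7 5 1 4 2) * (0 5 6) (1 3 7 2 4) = (2 5 3) (6 7) 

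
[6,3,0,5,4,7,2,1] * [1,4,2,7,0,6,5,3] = [5,7,1,6,0,3,2,4]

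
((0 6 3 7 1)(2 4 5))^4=(0 1 7 3 6)(2 4 5)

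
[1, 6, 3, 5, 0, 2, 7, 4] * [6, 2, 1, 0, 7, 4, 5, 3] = [2, 5, 0, 4, 6, 1, 3, 7]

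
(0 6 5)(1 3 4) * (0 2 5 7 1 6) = (1 3 4 6 7)(2 5)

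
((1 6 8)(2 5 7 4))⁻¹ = (1 8 6)(2 4 7 5)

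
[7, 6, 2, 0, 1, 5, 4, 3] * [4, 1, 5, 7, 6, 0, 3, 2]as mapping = [0→2, 1→3, 2→5, 3→4, 4→1, 5→0, 6→6, 7→7]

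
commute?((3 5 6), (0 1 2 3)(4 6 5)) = no:(3 5 6) * (0 1 2 3)(4 6 5) = (0 1 2 3 4 6), (0 1 2 3)(4 6 5) * (3 5 6) = (0 1 2 5 4 3)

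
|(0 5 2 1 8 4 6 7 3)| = 9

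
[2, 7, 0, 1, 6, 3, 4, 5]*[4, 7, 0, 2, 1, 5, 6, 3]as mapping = [0→0, 1→3, 2→4, 3→7, 4→6, 5→2, 6→1, 7→5]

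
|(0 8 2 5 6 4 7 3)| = 8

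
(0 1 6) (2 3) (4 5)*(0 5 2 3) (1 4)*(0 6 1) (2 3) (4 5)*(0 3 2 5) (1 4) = (1 4 2 6) (3 5) 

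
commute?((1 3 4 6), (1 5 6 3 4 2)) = no:(1 3 4 6) * (1 5 6 3 4 2) = (1 4 3 2)(5 6), (1 5 6 3 4 2) * (1 3 4 6) = (1 5)(2 3 6 4)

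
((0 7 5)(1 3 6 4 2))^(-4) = (0 5 7)(1 3 6 4 2)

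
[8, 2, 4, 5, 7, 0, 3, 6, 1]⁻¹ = [5, 8, 1, 6, 2, 3, 7, 4, 0]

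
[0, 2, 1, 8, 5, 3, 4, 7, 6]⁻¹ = [0, 2, 1, 5, 6, 4, 8, 7, 3]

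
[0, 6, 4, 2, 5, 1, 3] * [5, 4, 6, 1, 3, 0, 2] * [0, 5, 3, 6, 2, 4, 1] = [4, 3, 6, 1, 0, 2, 5]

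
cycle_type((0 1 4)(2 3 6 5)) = 3.4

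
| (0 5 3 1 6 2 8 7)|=8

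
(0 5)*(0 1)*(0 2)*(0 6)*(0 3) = (0 5 1 2 6 3)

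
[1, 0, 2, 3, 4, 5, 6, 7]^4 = [0, 1, 2, 3, 4, 5, 6, 7]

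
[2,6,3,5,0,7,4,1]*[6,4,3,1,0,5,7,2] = [3,7,1,5,6,2,0,4]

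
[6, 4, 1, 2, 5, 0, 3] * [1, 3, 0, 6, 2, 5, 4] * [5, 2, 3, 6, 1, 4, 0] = [1, 3, 6, 5, 4, 2, 0]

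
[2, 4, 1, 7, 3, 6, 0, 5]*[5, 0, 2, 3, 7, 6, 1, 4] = [2, 7, 0, 4, 3, 1, 5, 6]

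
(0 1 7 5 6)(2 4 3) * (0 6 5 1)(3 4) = (1 7)(2 3)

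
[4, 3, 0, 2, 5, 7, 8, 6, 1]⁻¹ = [2, 8, 3, 1, 0, 4, 7, 5, 6]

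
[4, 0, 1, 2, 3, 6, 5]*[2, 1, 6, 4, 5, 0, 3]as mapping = [0→5, 1→2, 2→1, 3→6, 4→4, 5→3, 6→0]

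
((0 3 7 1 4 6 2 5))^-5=(0 1 2 3 4 5 7 6)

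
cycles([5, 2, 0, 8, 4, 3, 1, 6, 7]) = (0 5 3 8 7 6 1 2)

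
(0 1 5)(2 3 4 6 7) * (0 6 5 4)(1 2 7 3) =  (0 2 1 4 5 6 3)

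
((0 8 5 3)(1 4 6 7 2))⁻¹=(0 3 5 8)(1 2 7 6 4)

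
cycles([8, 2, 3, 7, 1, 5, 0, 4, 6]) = (0 8 6)(1 2 3 7 4)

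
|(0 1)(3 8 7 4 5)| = 10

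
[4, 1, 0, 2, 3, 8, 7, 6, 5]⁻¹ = [2, 1, 3, 4, 0, 8, 7, 6, 5]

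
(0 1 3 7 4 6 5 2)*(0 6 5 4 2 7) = (0 1 3) (2 6 4 5 7) 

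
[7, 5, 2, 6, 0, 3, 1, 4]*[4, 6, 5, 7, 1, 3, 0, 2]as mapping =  [0→2, 1→3, 2→5, 3→0, 4→4, 5→7, 6→6, 7→1]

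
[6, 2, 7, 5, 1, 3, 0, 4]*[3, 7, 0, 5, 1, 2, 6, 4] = [6, 0, 4, 2, 7, 5, 3, 1]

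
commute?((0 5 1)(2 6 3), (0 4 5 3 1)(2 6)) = no:(0 5 1)(2 6 3) * (0 4 5 3 1)(2 6) = (0 3 6 1 4 5), (0 4 5 3 1)(2 6) * (0 5 1)(2 6 3) = (0 4 1 5 2 3)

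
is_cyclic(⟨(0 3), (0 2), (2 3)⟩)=no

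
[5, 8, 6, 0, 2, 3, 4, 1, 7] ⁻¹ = [3, 7, 4, 5, 6, 0, 2, 8, 1] 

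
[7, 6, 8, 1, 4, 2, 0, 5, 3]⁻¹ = [6, 3, 5, 8, 4, 7, 1, 0, 2]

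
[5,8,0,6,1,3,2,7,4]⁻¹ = [2,4,6,5,8,0,3,7,1]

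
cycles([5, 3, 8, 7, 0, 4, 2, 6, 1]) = (0 5 4)(1 3 7 6 2 8)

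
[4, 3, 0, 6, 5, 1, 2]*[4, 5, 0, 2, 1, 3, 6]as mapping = [0→1, 1→2, 2→4, 3→6, 4→3, 5→5, 6→0]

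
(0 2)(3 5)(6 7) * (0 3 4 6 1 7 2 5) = (0 5 4 6 2 3)(1 7)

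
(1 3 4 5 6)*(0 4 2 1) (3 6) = (0 4 5 3 2 1 6) 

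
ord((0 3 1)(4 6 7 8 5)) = 15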